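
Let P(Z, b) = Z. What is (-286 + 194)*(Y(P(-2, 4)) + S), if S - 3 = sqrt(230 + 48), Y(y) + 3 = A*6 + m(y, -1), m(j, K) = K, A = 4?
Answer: -2116 - 92*sqrt(278) ≈ -3649.9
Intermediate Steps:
Y(y) = 20 (Y(y) = -3 + (4*6 - 1) = -3 + (24 - 1) = -3 + 23 = 20)
S = 3 + sqrt(278) (S = 3 + sqrt(230 + 48) = 3 + sqrt(278) ≈ 19.673)
(-286 + 194)*(Y(P(-2, 4)) + S) = (-286 + 194)*(20 + (3 + sqrt(278))) = -92*(23 + sqrt(278)) = -2116 - 92*sqrt(278)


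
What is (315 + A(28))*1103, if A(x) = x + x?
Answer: 409213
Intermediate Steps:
A(x) = 2*x
(315 + A(28))*1103 = (315 + 2*28)*1103 = (315 + 56)*1103 = 371*1103 = 409213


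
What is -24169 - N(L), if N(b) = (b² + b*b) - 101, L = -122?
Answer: -53836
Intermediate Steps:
N(b) = -101 + 2*b² (N(b) = (b² + b²) - 101 = 2*b² - 101 = -101 + 2*b²)
-24169 - N(L) = -24169 - (-101 + 2*(-122)²) = -24169 - (-101 + 2*14884) = -24169 - (-101 + 29768) = -24169 - 1*29667 = -24169 - 29667 = -53836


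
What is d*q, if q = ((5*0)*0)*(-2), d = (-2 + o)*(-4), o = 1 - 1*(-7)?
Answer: 0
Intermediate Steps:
o = 8 (o = 1 + 7 = 8)
d = -24 (d = (-2 + 8)*(-4) = 6*(-4) = -24)
q = 0 (q = (0*0)*(-2) = 0*(-2) = 0)
d*q = -24*0 = 0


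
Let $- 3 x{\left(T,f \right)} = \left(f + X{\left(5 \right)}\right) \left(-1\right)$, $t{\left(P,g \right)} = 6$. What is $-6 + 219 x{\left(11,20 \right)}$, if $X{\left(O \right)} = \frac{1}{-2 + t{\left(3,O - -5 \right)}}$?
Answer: $\frac{5889}{4} \approx 1472.3$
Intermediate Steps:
$X{\left(O \right)} = \frac{1}{4}$ ($X{\left(O \right)} = \frac{1}{-2 + 6} = \frac{1}{4}$)
$x{\left(T,f \right)} = \frac{1}{12} + \frac{f}{3}$ ($x{\left(T,f \right)} = - \frac{\left(f + \frac{1}{4}\right) \left(-1\right)}{3} = - \frac{\left(\frac{1}{4} + f\right) \left(-1\right)}{3} = - \frac{- \frac{1}{4} - f}{3} = \frac{1}{12} + \frac{f}{3}$)
$-6 + 219 x{\left(11,20 \right)} = -6 + 219 \left(\frac{1}{12} + \frac{1}{3} \cdot 20\right) = -6 + 219 \left(\frac{1}{12} + \frac{20}{3}\right) = -6 + 219 \cdot \frac{27}{4} = -6 + \frac{5913}{4} = \frac{5889}{4}$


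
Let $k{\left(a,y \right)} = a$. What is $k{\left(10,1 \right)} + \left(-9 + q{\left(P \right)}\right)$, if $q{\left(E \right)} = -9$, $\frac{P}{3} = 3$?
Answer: $-8$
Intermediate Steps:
$P = 9$ ($P = 3 \cdot 3 = 9$)
$k{\left(10,1 \right)} + \left(-9 + q{\left(P \right)}\right) = 10 - 18 = -8$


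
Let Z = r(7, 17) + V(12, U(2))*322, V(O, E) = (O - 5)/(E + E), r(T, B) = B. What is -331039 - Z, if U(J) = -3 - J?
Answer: -1654153/5 ≈ -3.3083e+5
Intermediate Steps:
V(O, E) = (-5 + O)/(2*E) (V(O, E) = (-5 + O)/((2*E)) = (-5 + O)*(1/(2*E)) = (-5 + O)/(2*E))
Z = -1042/5 (Z = 17 + ((-5 + 12)/(2*(-3 - 1*2)))*322 = 17 + ((1/2)*7/(-3 - 2))*322 = 17 + ((1/2)*7/(-5))*322 = 17 + ((1/2)*(-1/5)*7)*322 = 17 - 7/10*322 = 17 - 1127/5 = -1042/5 ≈ -208.40)
-331039 - Z = -331039 - 1*(-1042/5) = -331039 + 1042/5 = -1654153/5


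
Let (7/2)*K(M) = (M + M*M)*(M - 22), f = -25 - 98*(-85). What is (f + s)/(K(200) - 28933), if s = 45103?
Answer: 373856/14108669 ≈ 0.026498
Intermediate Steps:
f = 8305 (f = -25 + 8330 = 8305)
K(M) = 2*(-22 + M)*(M + M**2)/7 (K(M) = 2*((M + M*M)*(M - 22))/7 = 2*((M + M**2)*(-22 + M))/7 = 2*((-22 + M)*(M + M**2))/7 = 2*(-22 + M)*(M + M**2)/7)
(f + s)/(K(200) - 28933) = (8305 + 45103)/((2/7)*200*(-22 + 200**2 - 21*200) - 28933) = 53408/((2/7)*200*(-22 + 40000 - 4200) - 28933) = 53408/((2/7)*200*35778 - 28933) = 53408/(14311200/7 - 28933) = 53408/(14108669/7) = 53408*(7/14108669) = 373856/14108669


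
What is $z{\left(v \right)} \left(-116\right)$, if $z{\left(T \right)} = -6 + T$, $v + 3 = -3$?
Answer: $1392$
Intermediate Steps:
$v = -6$ ($v = -3 - 3 = -6$)
$z{\left(v \right)} \left(-116\right) = \left(-6 - 6\right) \left(-116\right) = \left(-12\right) \left(-116\right) = 1392$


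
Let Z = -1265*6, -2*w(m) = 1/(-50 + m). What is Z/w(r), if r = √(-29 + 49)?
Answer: -759000 + 30360*√5 ≈ -6.9111e+5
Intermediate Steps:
r = 2*√5 (r = √20 = 2*√5 ≈ 4.4721)
w(m) = -1/(2*(-50 + m))
Z = -7590
Z/w(r) = -(759000 - 30360*√5) = -7590*(100 - 4*√5) = -759000 + 30360*√5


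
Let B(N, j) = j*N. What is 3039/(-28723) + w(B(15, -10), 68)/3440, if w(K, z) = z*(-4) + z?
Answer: -4078413/24701780 ≈ -0.16511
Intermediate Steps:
B(N, j) = N*j
w(K, z) = -3*z (w(K, z) = -4*z + z = -3*z)
3039/(-28723) + w(B(15, -10), 68)/3440 = 3039/(-28723) - 3*68/3440 = 3039*(-1/28723) - 204*1/3440 = -3039/28723 - 51/860 = -4078413/24701780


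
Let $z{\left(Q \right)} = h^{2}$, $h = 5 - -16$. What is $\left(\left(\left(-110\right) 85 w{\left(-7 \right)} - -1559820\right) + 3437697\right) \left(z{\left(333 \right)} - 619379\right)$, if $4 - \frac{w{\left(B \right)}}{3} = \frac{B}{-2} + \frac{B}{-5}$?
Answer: $-3108778266756$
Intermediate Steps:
$w{\left(B \right)} = 12 + \frac{21 B}{10}$ ($w{\left(B \right)} = 12 - 3 \left(\frac{B}{-2} + \frac{B}{-5}\right) = 12 - 3 \left(B \left(- \frac{1}{2}\right) + B \left(- \frac{1}{5}\right)\right) = 12 - 3 \left(- \frac{B}{2} - \frac{B}{5}\right) = 12 - 3 \left(- \frac{7 B}{10}\right) = 12 + \frac{21 B}{10}$)
$h = 21$ ($h = 5 + 16 = 21$)
$z{\left(Q \right)} = 441$ ($z{\left(Q \right)} = 21^{2} = 441$)
$\left(\left(\left(-110\right) 85 w{\left(-7 \right)} - -1559820\right) + 3437697\right) \left(z{\left(333 \right)} - 619379\right) = \left(\left(\left(-110\right) 85 \left(12 + \frac{21}{10} \left(-7\right)\right) - -1559820\right) + 3437697\right) \left(441 - 619379\right) = \left(\left(- 9350 \left(12 - \frac{147}{10}\right) + 1559820\right) + 3437697\right) \left(-618938\right) = \left(\left(\left(-9350\right) \left(- \frac{27}{10}\right) + 1559820\right) + 3437697\right) \left(-618938\right) = \left(\left(25245 + 1559820\right) + 3437697\right) \left(-618938\right) = \left(1585065 + 3437697\right) \left(-618938\right) = 5022762 \left(-618938\right) = -3108778266756$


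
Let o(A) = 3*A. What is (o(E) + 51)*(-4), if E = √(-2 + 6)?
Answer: -228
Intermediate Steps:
E = 2 (E = √4 = 2)
(o(E) + 51)*(-4) = (3*2 + 51)*(-4) = (6 + 51)*(-4) = 57*(-4) = -228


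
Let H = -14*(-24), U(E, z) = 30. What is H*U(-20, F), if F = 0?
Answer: 10080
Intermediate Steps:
H = 336
H*U(-20, F) = 336*30 = 10080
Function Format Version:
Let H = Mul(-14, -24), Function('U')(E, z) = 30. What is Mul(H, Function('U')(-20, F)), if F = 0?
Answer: 10080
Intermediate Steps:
H = 336
Mul(H, Function('U')(-20, F)) = Mul(336, 30) = 10080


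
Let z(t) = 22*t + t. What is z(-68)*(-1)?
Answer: 1564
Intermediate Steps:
z(t) = 23*t
z(-68)*(-1) = (23*(-68))*(-1) = -1564*(-1) = 1564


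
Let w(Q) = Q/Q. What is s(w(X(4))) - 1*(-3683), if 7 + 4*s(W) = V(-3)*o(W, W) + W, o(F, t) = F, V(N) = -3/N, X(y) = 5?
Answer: 14727/4 ≈ 3681.8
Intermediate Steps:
w(Q) = 1
s(W) = -7/4 + W/2 (s(W) = -7/4 + ((-3/(-3))*W + W)/4 = -7/4 + ((-3*(-1/3))*W + W)/4 = -7/4 + (1*W + W)/4 = -7/4 + (W + W)/4 = -7/4 + (2*W)/4 = -7/4 + W/2)
s(w(X(4))) - 1*(-3683) = (-7/4 + (1/2)*1) - 1*(-3683) = (-7/4 + 1/2) + 3683 = -5/4 + 3683 = 14727/4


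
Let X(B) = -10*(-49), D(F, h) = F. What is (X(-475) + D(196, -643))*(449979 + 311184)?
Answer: 522157818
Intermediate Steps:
X(B) = 490
(X(-475) + D(196, -643))*(449979 + 311184) = (490 + 196)*(449979 + 311184) = 686*761163 = 522157818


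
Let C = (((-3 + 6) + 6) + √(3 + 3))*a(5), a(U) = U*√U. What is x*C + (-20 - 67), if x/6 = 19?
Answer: -87 + 570*√30 + 5130*√5 ≈ 14506.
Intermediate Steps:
x = 114 (x = 6*19 = 114)
a(U) = U^(3/2)
C = 5*√5*(9 + √6) (C = (((-3 + 6) + 6) + √(3 + 3))*5^(3/2) = ((3 + 6) + √6)*(5*√5) = (9 + √6)*(5*√5) = 5*√5*(9 + √6) ≈ 128.01)
x*C + (-20 - 67) = 114*(5*√5*(9 + √6)) + (-20 - 67) = 570*√5*(9 + √6) - 87 = -87 + 570*√5*(9 + √6)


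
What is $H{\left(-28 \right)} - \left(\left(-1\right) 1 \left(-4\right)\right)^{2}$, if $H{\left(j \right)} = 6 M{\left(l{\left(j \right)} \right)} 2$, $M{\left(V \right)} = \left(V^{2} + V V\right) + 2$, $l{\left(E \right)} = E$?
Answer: $18824$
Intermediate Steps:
$M{\left(V \right)} = 2 + 2 V^{2}$ ($M{\left(V \right)} = \left(V^{2} + V^{2}\right) + 2 = 2 V^{2} + 2 = 2 + 2 V^{2}$)
$H{\left(j \right)} = 24 + 24 j^{2}$ ($H{\left(j \right)} = 6 \left(2 + 2 j^{2}\right) 2 = \left(12 + 12 j^{2}\right) 2 = 24 + 24 j^{2}$)
$H{\left(-28 \right)} - \left(\left(-1\right) 1 \left(-4\right)\right)^{2} = \left(24 + 24 \left(-28\right)^{2}\right) - \left(\left(-1\right) 1 \left(-4\right)\right)^{2} = \left(24 + 24 \cdot 784\right) - \left(\left(-1\right) \left(-4\right)\right)^{2} = \left(24 + 18816\right) - 4^{2} = 18840 - 16 = 18824$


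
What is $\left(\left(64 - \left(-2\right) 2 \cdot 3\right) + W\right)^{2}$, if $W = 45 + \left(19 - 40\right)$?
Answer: $10000$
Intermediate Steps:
$W = 24$ ($W = 45 + \left(19 - 40\right) = 45 - 21 = 24$)
$\left(\left(64 - \left(-2\right) 2 \cdot 3\right) + W\right)^{2} = \left(\left(64 - \left(-2\right) 2 \cdot 3\right) + 24\right)^{2} = \left(\left(64 - \left(-4\right) 3\right) + 24\right)^{2} = \left(\left(64 - -12\right) + 24\right)^{2} = \left(\left(64 + 12\right) + 24\right)^{2} = \left(76 + 24\right)^{2} = 100^{2} = 10000$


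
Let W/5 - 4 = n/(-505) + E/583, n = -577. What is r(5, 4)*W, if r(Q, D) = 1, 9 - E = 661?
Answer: 1184791/58883 ≈ 20.121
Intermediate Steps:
E = -652 (E = 9 - 1*661 = 9 - 661 = -652)
W = 1184791/58883 (W = 20 + 5*(-577/(-505) - 652/583) = 20 + 5*(-577*(-1/505) - 652*1/583) = 20 + 5*(577/505 - 652/583) = 20 + 5*(7131/294415) = 20 + 7131/58883 = 1184791/58883 ≈ 20.121)
r(5, 4)*W = 1*(1184791/58883) = 1184791/58883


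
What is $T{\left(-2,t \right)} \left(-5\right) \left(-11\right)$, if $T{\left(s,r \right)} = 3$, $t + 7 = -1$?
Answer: $165$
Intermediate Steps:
$t = -8$ ($t = -7 - 1 = -8$)
$T{\left(-2,t \right)} \left(-5\right) \left(-11\right) = 3 \left(-5\right) \left(-11\right) = \left(-15\right) \left(-11\right) = 165$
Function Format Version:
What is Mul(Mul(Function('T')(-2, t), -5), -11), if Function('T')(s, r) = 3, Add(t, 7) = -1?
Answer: 165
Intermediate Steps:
t = -8 (t = Add(-7, -1) = -8)
Mul(Mul(Function('T')(-2, t), -5), -11) = Mul(Mul(3, -5), -11) = Mul(-15, -11) = 165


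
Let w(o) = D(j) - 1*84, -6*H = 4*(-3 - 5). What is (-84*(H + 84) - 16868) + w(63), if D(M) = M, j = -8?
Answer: -24464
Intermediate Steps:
H = 16/3 (H = -2*(-3 - 5)/3 = -2*(-8)/3 = -1/6*(-32) = 16/3 ≈ 5.3333)
w(o) = -92 (w(o) = -8 - 1*84 = -8 - 84 = -92)
(-84*(H + 84) - 16868) + w(63) = (-84*(16/3 + 84) - 16868) - 92 = (-84*268/3 - 16868) - 92 = (-7504 - 16868) - 92 = -24372 - 92 = -24464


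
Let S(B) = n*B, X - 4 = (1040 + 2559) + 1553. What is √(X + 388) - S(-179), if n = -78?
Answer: -13962 + 6*√154 ≈ -13888.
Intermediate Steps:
X = 5156 (X = 4 + ((1040 + 2559) + 1553) = 4 + (3599 + 1553) = 4 + 5152 = 5156)
S(B) = -78*B
√(X + 388) - S(-179) = √(5156 + 388) - (-78)*(-179) = √5544 - 1*13962 = 6*√154 - 13962 = -13962 + 6*√154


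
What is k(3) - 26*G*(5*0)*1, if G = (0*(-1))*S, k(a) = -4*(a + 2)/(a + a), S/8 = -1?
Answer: -10/3 ≈ -3.3333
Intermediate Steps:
S = -8 (S = 8*(-1) = -8)
k(a) = -2*(2 + a)/a (k(a) = -4*(2 + a)/(2*a) = -2*(2 + a)/a)
G = 0 (G = (0*(-1))*(-8) = 0*(-8) = 0)
k(3) - 26*G*(5*0)*1 = (-2 - 4/3) - 0*(5*0)*1 = (-2 - 4*⅓) - 0*0*1 = (-2 - 4/3) - 0*0 = -10/3 - 26*0 = -10/3 + 0 = -10/3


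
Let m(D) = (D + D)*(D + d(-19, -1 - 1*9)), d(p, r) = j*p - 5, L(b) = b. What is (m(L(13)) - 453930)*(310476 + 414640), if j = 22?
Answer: -336881642440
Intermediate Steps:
d(p, r) = -5 + 22*p (d(p, r) = 22*p - 5 = -5 + 22*p)
m(D) = 2*D*(-423 + D) (m(D) = (D + D)*(D + (-5 + 22*(-19))) = (2*D)*(D + (-5 - 418)) = (2*D)*(D - 423) = (2*D)*(-423 + D) = 2*D*(-423 + D))
(m(L(13)) - 453930)*(310476 + 414640) = (2*13*(-423 + 13) - 453930)*(310476 + 414640) = (2*13*(-410) - 453930)*725116 = (-10660 - 453930)*725116 = -464590*725116 = -336881642440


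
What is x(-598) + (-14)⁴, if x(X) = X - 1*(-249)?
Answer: 38067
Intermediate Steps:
x(X) = 249 + X (x(X) = X + 249 = 249 + X)
x(-598) + (-14)⁴ = (249 - 598) + (-14)⁴ = -349 + 38416 = 38067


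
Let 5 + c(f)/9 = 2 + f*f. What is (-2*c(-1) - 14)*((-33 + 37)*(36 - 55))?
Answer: -1672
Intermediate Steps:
c(f) = -27 + 9*f**2 (c(f) = -45 + 9*(2 + f*f) = -45 + 9*(2 + f**2) = -45 + (18 + 9*f**2) = -27 + 9*f**2)
(-2*c(-1) - 14)*((-33 + 37)*(36 - 55)) = (-2*(-27 + 9*(-1)**2) - 14)*((-33 + 37)*(36 - 55)) = (-2*(-27 + 9*1) - 14)*(4*(-19)) = (-2*(-27 + 9) - 14)*(-76) = (-2*(-18) - 14)*(-76) = (36 - 14)*(-76) = 22*(-76) = -1672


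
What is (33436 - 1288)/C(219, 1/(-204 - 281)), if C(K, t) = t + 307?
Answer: 7795890/74447 ≈ 104.72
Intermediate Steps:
C(K, t) = 307 + t
(33436 - 1288)/C(219, 1/(-204 - 281)) = (33436 - 1288)/(307 + 1/(-204 - 281)) = 32148/(307 + 1/(-485)) = 32148/(307 - 1/485) = 32148/(148894/485) = 32148*(485/148894) = 7795890/74447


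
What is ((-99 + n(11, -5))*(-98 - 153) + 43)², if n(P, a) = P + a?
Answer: 546904996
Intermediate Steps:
((-99 + n(11, -5))*(-98 - 153) + 43)² = ((-99 + (11 - 5))*(-98 - 153) + 43)² = ((-99 + 6)*(-251) + 43)² = (-93*(-251) + 43)² = (23343 + 43)² = 23386² = 546904996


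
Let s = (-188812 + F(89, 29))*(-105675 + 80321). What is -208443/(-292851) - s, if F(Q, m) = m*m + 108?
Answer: -464957434060253/97617 ≈ -4.7631e+9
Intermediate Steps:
F(Q, m) = 108 + m² (F(Q, m) = m² + 108 = 108 + m²)
s = 4763078502 (s = (-188812 + (108 + 29²))*(-105675 + 80321) = (-188812 + (108 + 841))*(-25354) = (-188812 + 949)*(-25354) = -187863*(-25354) = 4763078502)
-208443/(-292851) - s = -208443/(-292851) - 1*4763078502 = -208443*(-1/292851) - 4763078502 = 69481/97617 - 4763078502 = -464957434060253/97617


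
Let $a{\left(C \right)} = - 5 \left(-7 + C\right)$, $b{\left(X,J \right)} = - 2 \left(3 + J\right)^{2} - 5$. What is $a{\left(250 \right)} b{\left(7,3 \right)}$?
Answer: $93555$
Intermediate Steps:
$b{\left(X,J \right)} = -5 - 2 \left(3 + J\right)^{2}$
$a{\left(C \right)} = 35 - 5 C$
$a{\left(250 \right)} b{\left(7,3 \right)} = \left(35 - 1250\right) \left(-5 - 2 \left(3 + 3\right)^{2}\right) = \left(35 - 1250\right) \left(-5 - 2 \cdot 6^{2}\right) = - 1215 \left(-5 - 72\right) = \left(-1215\right) \left(-77\right) = 93555$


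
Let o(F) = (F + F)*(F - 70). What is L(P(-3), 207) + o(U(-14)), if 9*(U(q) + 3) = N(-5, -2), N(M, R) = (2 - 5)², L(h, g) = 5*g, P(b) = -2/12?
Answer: 1323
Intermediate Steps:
P(b) = -⅙ (P(b) = -2*1/12 = -⅙)
N(M, R) = 9 (N(M, R) = (-3)² = 9)
U(q) = -2 (U(q) = -3 + (⅑)*9 = -3 + 1 = -2)
o(F) = 2*F*(-70 + F) (o(F) = (2*F)*(-70 + F) = 2*F*(-70 + F))
L(P(-3), 207) + o(U(-14)) = 5*207 + 2*(-2)*(-70 - 2) = 1035 + 2*(-2)*(-72) = 1035 + 288 = 1323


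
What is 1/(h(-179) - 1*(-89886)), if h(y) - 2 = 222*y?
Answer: 1/50150 ≈ 1.9940e-5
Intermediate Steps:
h(y) = 2 + 222*y
1/(h(-179) - 1*(-89886)) = 1/((2 + 222*(-179)) - 1*(-89886)) = 1/((2 - 39738) + 89886) = 1/(-39736 + 89886) = 1/50150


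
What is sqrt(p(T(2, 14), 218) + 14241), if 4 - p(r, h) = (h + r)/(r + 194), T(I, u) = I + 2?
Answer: 4*sqrt(969474)/33 ≈ 119.35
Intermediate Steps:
T(I, u) = 2 + I
p(r, h) = 4 - (h + r)/(194 + r) (p(r, h) = 4 - (h + r)/(r + 194) = 4 - (h + r)/(194 + r))
sqrt(p(T(2, 14), 218) + 14241) = sqrt((776 - 1*218 + 3*(2 + 2))/(194 + (2 + 2)) + 14241) = sqrt((776 - 218 + 3*4)/(194 + 4) + 14241) = sqrt((776 - 218 + 12)/198 + 14241) = sqrt((1/198)*570 + 14241) = sqrt(95/33 + 14241) = sqrt(470048/33) = 4*sqrt(969474)/33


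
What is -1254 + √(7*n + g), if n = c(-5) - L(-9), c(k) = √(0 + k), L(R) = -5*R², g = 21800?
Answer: -1254 + √(24635 + 7*I*√5) ≈ -1097.0 + 0.049863*I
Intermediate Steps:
c(k) = √k
n = 405 + I*√5 (n = √(-5) - (-5)*(-9)² = I*√5 - (-5)*81 = I*√5 - 1*(-405) = I*√5 + 405 = 405 + I*√5 ≈ 405.0 + 2.2361*I)
-1254 + √(7*n + g) = -1254 + √(7*(405 + I*√5) + 21800) = -1254 + √((2835 + 7*I*√5) + 21800) = -1254 + √(24635 + 7*I*√5)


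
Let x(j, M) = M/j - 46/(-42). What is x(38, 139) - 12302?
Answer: -9813203/798 ≈ -12297.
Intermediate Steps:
x(j, M) = 23/21 + M/j (x(j, M) = M/j - 46*(-1/42) = M/j + 23/21 = 23/21 + M/j)
x(38, 139) - 12302 = (23/21 + 139/38) - 12302 = 3793/798 - 12302 = -9813203/798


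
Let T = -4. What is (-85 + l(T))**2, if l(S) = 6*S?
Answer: 11881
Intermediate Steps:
(-85 + l(T))**2 = (-85 + 6*(-4))**2 = (-85 - 24)**2 = (-109)**2 = 11881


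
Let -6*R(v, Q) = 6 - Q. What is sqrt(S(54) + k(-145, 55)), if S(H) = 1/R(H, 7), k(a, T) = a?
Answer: I*sqrt(139) ≈ 11.79*I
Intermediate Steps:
R(v, Q) = -1 + Q/6 (R(v, Q) = -(6 - Q)/6 = -1 + Q/6)
S(H) = 6 (S(H) = 1/(-1 + (1/6)*7) = 1/(-1 + 7/6) = 1/(1/6) = 6)
sqrt(S(54) + k(-145, 55)) = sqrt(6 - 145) = sqrt(-139) = I*sqrt(139)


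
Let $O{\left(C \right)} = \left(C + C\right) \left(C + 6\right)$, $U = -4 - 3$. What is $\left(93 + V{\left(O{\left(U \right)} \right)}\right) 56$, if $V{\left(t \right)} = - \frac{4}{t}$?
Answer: $5192$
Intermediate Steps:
$U = -7$ ($U = -4 - 3 = -7$)
$O{\left(C \right)} = 2 C \left(6 + C\right)$
$\left(93 + V{\left(O{\left(U \right)} \right)}\right) 56 = \left(93 - \frac{4}{2 \left(-7\right) \left(6 - 7\right)}\right) 56 = \left(93 - \frac{4}{2 \left(-7\right) \left(-1\right)}\right) 56 = \left(93 - \frac{4}{14}\right) 56 = \left(93 - \frac{2}{7}\right) 56 = \frac{649}{7} \cdot 56 = 5192$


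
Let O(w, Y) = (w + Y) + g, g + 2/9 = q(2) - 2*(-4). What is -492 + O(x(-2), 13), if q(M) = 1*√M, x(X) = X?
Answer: -4259/9 + √2 ≈ -471.81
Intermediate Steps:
q(M) = √M
g = 70/9 + √2 (g = -2/9 + (√2 - 2*(-4)) = -2/9 + (√2 + 8) = -2/9 + (8 + √2) = 70/9 + √2 ≈ 9.1920)
O(w, Y) = 70/9 + Y + w + √2 (O(w, Y) = (w + Y) + (70/9 + √2) = (Y + w) + (70/9 + √2) = 70/9 + Y + w + √2)
-492 + O(x(-2), 13) = -492 + (70/9 + 13 - 2 + √2) = -492 + (169/9 + √2) = -4259/9 + √2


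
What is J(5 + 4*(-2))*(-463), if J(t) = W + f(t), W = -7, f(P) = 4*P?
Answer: 8797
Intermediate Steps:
J(t) = -7 + 4*t
J(5 + 4*(-2))*(-463) = (-7 + 4*(5 + 4*(-2)))*(-463) = (-7 + 4*(5 - 8))*(-463) = (-7 + 4*(-3))*(-463) = (-7 - 12)*(-463) = -19*(-463) = 8797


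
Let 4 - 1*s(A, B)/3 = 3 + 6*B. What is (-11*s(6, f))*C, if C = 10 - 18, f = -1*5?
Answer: 8184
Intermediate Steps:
f = -5
s(A, B) = 3 - 18*B (s(A, B) = 12 - 3*(3 + 6*B) = 12 + (-9 - 18*B) = 3 - 18*B)
C = -8
(-11*s(6, f))*C = -11*(3 - 18*(-5))*(-8) = -11*(3 + 90)*(-8) = -11*93*(-8) = -1023*(-8) = 8184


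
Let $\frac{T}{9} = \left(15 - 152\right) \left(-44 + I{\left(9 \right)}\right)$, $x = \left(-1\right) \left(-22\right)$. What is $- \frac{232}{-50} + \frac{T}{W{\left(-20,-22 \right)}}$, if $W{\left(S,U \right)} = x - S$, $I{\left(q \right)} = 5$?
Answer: $\frac{402349}{350} \approx 1149.6$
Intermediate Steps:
$x = 22$
$W{\left(S,U \right)} = 22 - S$
$T = 48087$ ($T = 9 \left(15 - 152\right) \left(-44 + 5\right) = 9 \left(\left(-137\right) \left(-39\right)\right) = 9 \cdot 5343 = 48087$)
$- \frac{232}{-50} + \frac{T}{W{\left(-20,-22 \right)}} = - \frac{232}{-50} + \frac{48087}{22 - -20} = \left(-232\right) \left(- \frac{1}{50}\right) + \frac{48087}{22 + 20} = \frac{116}{25} + \frac{48087}{42} = \frac{116}{25} + 48087 \cdot \frac{1}{42} = \frac{116}{25} + \frac{16029}{14} = \frac{402349}{350}$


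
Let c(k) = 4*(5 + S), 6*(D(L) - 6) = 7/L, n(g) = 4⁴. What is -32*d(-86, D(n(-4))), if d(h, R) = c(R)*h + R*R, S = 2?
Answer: 5596121039/73728 ≈ 75902.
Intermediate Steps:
n(g) = 256
D(L) = 6 + 7/(6*L) (D(L) = 6 + (7/L)/6 = 6 + 7/(6*L))
c(k) = 28 (c(k) = 4*(5 + 2) = 4*7 = 28)
d(h, R) = R² + 28*h (d(h, R) = 28*h + R*R = 28*h + R² = R² + 28*h)
-32*d(-86, D(n(-4))) = -32*((6 + (7/6)/256)² + 28*(-86)) = -32*((6 + (7/6)*(1/256))² - 2408) = -32*((6 + 7/1536)² - 2408) = -32*((9223/1536)² - 2408) = -32*(85063729/2359296 - 2408) = -32*(-5596121039/2359296) = 5596121039/73728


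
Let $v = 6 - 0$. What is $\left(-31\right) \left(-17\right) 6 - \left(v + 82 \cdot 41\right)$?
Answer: $-206$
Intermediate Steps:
$v = 6$ ($v = 6 + 0 = 6$)
$\left(-31\right) \left(-17\right) 6 - \left(v + 82 \cdot 41\right) = \left(-31\right) \left(-17\right) 6 - \left(6 + 82 \cdot 41\right) = 527 \cdot 6 - \left(6 + 3362\right) = 3162 - 3368 = -206$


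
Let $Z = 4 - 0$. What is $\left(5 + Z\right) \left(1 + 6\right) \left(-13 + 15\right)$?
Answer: $126$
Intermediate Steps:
$Z = 4$ ($Z = 4 + 0 = 4$)
$\left(5 + Z\right) \left(1 + 6\right) \left(-13 + 15\right) = \left(5 + 4\right) \left(1 + 6\right) \left(-13 + 15\right) = 9 \cdot 7 \cdot 2 = 63 \cdot 2 = 126$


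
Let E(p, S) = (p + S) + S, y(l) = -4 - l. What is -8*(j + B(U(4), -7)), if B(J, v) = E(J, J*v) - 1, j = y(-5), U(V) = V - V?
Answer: 0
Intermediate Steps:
E(p, S) = p + 2*S (E(p, S) = (S + p) + S = p + 2*S)
U(V) = 0
j = 1 (j = -4 - 1*(-5) = -4 + 5 = 1)
B(J, v) = -1 + J + 2*J*v (B(J, v) = (J + 2*(J*v)) - 1 = (J + 2*J*v) - 1 = -1 + J + 2*J*v)
-8*(j + B(U(4), -7)) = -8*(1 + (-1 + 0 + 2*0*(-7))) = -8*(1 + (-1 + 0 + 0)) = -8*(1 - 1) = -8*0 = 0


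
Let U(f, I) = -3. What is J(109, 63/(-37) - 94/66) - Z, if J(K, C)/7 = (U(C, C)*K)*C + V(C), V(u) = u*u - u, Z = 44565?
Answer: -55633847009/1490841 ≈ -37317.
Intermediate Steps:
V(u) = u² - u
J(K, C) = -21*C*K + 7*C*(-1 + C) (J(K, C) = 7*((-3*K)*C + C*(-1 + C)) = 7*(-3*C*K + C*(-1 + C)) = 7*(C*(-1 + C) - 3*C*K) = -21*C*K + 7*C*(-1 + C))
J(109, 63/(-37) - 94/66) - Z = 7*(63/(-37) - 94/66)*(-1 + (63/(-37) - 94/66) - 3*109) - 1*44565 = 7*(63*(-1/37) - 94*1/66)*(-1 + (63*(-1/37) - 94*1/66) - 327) - 44565 = 7*(-63/37 - 47/33)*(-1 + (-63/37 - 47/33) - 327) - 44565 = 7*(-3818/1221)*(-1 - 3818/1221 - 327) - 44565 = 7*(-3818/1221)*(-404306/1221) - 44565 = 10805482156/1490841 - 44565 = -55633847009/1490841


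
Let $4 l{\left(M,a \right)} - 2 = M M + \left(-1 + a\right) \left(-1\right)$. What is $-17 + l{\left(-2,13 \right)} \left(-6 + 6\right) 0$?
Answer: $-17$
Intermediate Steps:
$l{\left(M,a \right)} = \frac{3}{4} - \frac{a}{4} + \frac{M^{2}}{4}$ ($l{\left(M,a \right)} = \frac{1}{2} + \frac{M M + \left(-1 + a\right) \left(-1\right)}{4} = \frac{1}{2} + \frac{M^{2} - \left(-1 + a\right)}{4} = \frac{1}{2} + \frac{1 + M^{2} - a}{4} = \frac{1}{2} + \left(\frac{1}{4} - \frac{a}{4} + \frac{M^{2}}{4}\right) = \frac{3}{4} - \frac{a}{4} + \frac{M^{2}}{4}$)
$-17 + l{\left(-2,13 \right)} \left(-6 + 6\right) 0 = -17 + \left(\frac{3}{4} - \frac{13}{4} + \frac{\left(-2\right)^{2}}{4}\right) \left(-6 + 6\right) 0 = -17 + \left(\frac{3}{4} - \frac{13}{4} + \frac{1}{4} \cdot 4\right) 0 \cdot 0 = -17 + \left(\frac{3}{4} - \frac{13}{4} + 1\right) 0 = -17 - 0 = -17 + 0 = -17$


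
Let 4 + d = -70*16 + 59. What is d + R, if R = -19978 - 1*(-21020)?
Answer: -23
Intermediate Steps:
R = 1042 (R = -19978 + 21020 = 1042)
d = -1065 (d = -4 + (-70*16 + 59) = -4 + (-1120 + 59) = -4 - 1061 = -1065)
d + R = -1065 + 1042 = -23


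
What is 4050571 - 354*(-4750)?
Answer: 5732071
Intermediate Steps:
4050571 - 354*(-4750) = 4050571 + 1681500 = 5732071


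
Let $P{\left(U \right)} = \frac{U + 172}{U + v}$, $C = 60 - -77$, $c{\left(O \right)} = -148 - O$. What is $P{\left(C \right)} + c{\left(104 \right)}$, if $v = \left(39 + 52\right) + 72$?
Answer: $- \frac{25097}{100} \approx -250.97$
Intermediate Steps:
$C = 137$ ($C = 60 + 77 = 137$)
$v = 163$ ($v = 91 + 72 = 163$)
$P{\left(U \right)} = \frac{172 + U}{163 + U}$ ($P{\left(U \right)} = \frac{U + 172}{U + 163} = \frac{172 + U}{163 + U}$)
$P{\left(C \right)} + c{\left(104 \right)} = \frac{172 + 137}{163 + 137} - 252 = \frac{1}{300} \cdot 309 - 252 = \frac{103}{100} - 252 = - \frac{25097}{100}$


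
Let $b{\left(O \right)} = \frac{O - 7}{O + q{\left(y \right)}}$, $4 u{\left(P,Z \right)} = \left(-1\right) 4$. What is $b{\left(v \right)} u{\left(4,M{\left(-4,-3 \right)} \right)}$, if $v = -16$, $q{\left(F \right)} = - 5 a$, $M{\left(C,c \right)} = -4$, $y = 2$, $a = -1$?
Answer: $- \frac{23}{11} \approx -2.0909$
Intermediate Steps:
$q{\left(F \right)} = 5$ ($q{\left(F \right)} = \left(-5\right) \left(-1\right) = 5$)
$u{\left(P,Z \right)} = -1$ ($u{\left(P,Z \right)} = \frac{\left(-1\right) 4}{4} = \frac{1}{4} \left(-4\right) = -1$)
$b{\left(O \right)} = \frac{-7 + O}{5 + O}$ ($b{\left(O \right)} = \frac{O - 7}{O + 5} = \frac{-7 + O}{5 + O}$)
$b{\left(v \right)} u{\left(4,M{\left(-4,-3 \right)} \right)} = \frac{-7 - 16}{5 - 16} \left(-1\right) = \frac{1}{-11} \left(-23\right) \left(-1\right) = \left(- \frac{1}{11}\right) \left(-23\right) \left(-1\right) = \frac{23}{11} \left(-1\right) = - \frac{23}{11}$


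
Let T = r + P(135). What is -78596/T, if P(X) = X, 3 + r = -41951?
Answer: 78596/41819 ≈ 1.8794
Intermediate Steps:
r = -41954 (r = -3 - 41951 = -41954)
T = -41819 (T = -41954 + 135 = -41819)
-78596/T = -78596/(-41819) = -78596*(-1/41819) = 78596/41819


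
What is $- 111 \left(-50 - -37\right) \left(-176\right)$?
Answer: $-253968$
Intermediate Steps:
$- 111 \left(-50 - -37\right) \left(-176\right) = - 111 \left(-50 + 37\right) \left(-176\right) = \left(-111\right) \left(-13\right) \left(-176\right) = 1443 \left(-176\right) = -253968$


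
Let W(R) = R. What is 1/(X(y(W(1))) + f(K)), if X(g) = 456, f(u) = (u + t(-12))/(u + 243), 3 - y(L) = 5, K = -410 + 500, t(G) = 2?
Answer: 333/151940 ≈ 0.0021917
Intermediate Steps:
K = 90
y(L) = -2 (y(L) = 3 - 1*5 = 3 - 5 = -2)
f(u) = (2 + u)/(243 + u) (f(u) = (u + 2)/(u + 243) = (2 + u)/(243 + u))
1/(X(y(W(1))) + f(K)) = 1/(456 + (2 + 90)/(243 + 90)) = 1/(456 + 92/333) = 1/(151940/333) = 333/151940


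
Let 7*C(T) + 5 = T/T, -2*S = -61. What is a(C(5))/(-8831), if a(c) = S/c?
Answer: 427/70648 ≈ 0.0060441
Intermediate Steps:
S = 61/2 (S = -½*(-61) = 61/2 ≈ 30.500)
C(T) = -4/7 (C(T) = -5/7 + (T/T)/7 = -5/7 + (⅐)*1 = -5/7 + ⅐ = -4/7)
a(c) = 61/(2*c)
a(C(5))/(-8831) = (61/(2*(-4/7)))/(-8831) = ((61/2)*(-7/4))*(-1/8831) = -427/8*(-1/8831) = 427/70648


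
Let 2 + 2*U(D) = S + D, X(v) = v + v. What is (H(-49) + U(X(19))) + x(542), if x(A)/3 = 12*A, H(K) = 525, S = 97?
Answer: 40207/2 ≈ 20104.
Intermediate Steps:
x(A) = 36*A (x(A) = 3*(12*A) = 36*A)
X(v) = 2*v
U(D) = 95/2 + D/2 (U(D) = -1 + (97 + D)/2 = -1 + (97/2 + D/2) = 95/2 + D/2)
(H(-49) + U(X(19))) + x(542) = (525 + (95/2 + (2*19)/2)) + 36*542 = (525 + (95/2 + (½)*38)) + 19512 = (525 + (95/2 + 19)) + 19512 = (525 + 133/2) + 19512 = 1183/2 + 19512 = 40207/2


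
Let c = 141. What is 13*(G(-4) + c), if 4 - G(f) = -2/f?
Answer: 3757/2 ≈ 1878.5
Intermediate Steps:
G(f) = 4 + 2/f (G(f) = 4 - (-2)/f = 4 + 2/f)
13*(G(-4) + c) = 13*((4 + 2/(-4)) + 141) = 13*((4 + 2*(-¼)) + 141) = 13*((4 - ½) + 141) = 13*(7/2 + 141) = 13*(289/2) = 3757/2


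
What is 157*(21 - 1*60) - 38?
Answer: -6161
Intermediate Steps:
157*(21 - 1*60) - 38 = 157*(21 - 60) - 38 = 157*(-39) - 38 = -6123 - 38 = -6161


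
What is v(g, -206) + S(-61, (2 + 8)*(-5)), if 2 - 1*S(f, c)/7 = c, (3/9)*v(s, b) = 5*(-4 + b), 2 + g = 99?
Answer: -2786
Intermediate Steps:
g = 97 (g = -2 + 99 = 97)
v(s, b) = -60 + 15*b (v(s, b) = 3*(5*(-4 + b)) = 3*(-20 + 5*b) = -60 + 15*b)
S(f, c) = 14 - 7*c
v(g, -206) + S(-61, (2 + 8)*(-5)) = (-60 + 15*(-206)) + (14 - 7*(2 + 8)*(-5)) = (-60 - 3090) + (14 - 70*(-5)) = -3150 + (14 - 7*(-50)) = -3150 + (14 + 350) = -3150 + 364 = -2786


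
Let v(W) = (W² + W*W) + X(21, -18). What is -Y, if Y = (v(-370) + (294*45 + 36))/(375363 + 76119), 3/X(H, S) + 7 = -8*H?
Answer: -50236547/79009350 ≈ -0.63583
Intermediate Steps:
X(H, S) = 3/(-7 - 8*H)
v(W) = -3/175 + 2*W² (v(W) = (W² + W*W) - 3/(7 + 8*21) = (W² + W²) - 3/(7 + 168) = 2*W² - 3/175 = -3/175 + 2*W²)
Y = 50236547/79009350 (Y = ((-3/175 + 2*(-370)²) + (294*45 + 36))/(375363 + 76119) = ((-3/175 + 2*136900) + (13230 + 36))/451482 = ((-3/175 + 273800) + 13266)*(1/451482) = (47914997/175 + 13266)*(1/451482) = (50236547/175)*(1/451482) = 50236547/79009350 ≈ 0.63583)
-Y = -1*50236547/79009350 = -50236547/79009350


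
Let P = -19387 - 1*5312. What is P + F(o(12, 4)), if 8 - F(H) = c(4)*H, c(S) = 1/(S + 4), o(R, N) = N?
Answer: -49383/2 ≈ -24692.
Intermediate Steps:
P = -24699 (P = -19387 - 5312 = -24699)
c(S) = 1/(4 + S)
F(H) = 8 - H/8 (F(H) = 8 - H/(4 + 4) = 8 - H/8)
P + F(o(12, 4)) = -24699 + (8 - ⅛*4) = -24699 + (8 - ½) = -24699 + 15/2 = -49383/2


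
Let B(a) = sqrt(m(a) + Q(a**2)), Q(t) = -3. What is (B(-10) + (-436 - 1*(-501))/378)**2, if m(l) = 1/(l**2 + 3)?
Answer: -43573097/14717052 + 130*I*sqrt(7931)/19467 ≈ -2.9607 + 0.59471*I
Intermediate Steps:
m(l) = 1/(3 + l**2)
B(a) = sqrt(-3 + 1/(3 + a**2)) (B(a) = sqrt(1/(3 + a**2) - 3) = sqrt(-3 + 1/(3 + a**2)))
(B(-10) + (-436 - 1*(-501))/378)**2 = (sqrt((-8 - 3*(-10)**2)/(3 + (-10)**2)) + (-436 - 1*(-501))/378)**2 = (sqrt((-8 - 3*100)/(3 + 100)) + (-436 + 501)*(1/378))**2 = (sqrt((-8 - 300)/103) + 65*(1/378))**2 = (sqrt((1/103)*(-308)) + 65/378)**2 = (sqrt(-308/103) + 65/378)**2 = (2*I*sqrt(7931)/103 + 65/378)**2 = (65/378 + 2*I*sqrt(7931)/103)**2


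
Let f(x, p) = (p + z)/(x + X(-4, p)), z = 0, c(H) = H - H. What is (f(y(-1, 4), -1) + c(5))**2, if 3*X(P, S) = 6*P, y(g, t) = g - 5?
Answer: 1/196 ≈ 0.0051020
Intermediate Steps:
c(H) = 0
y(g, t) = -5 + g
X(P, S) = 2*P (X(P, S) = (6*P)/3 = 2*P)
f(x, p) = p/(-8 + x) (f(x, p) = (p + 0)/(x + 2*(-4)) = p/(x - 8) = p/(-8 + x))
(f(y(-1, 4), -1) + c(5))**2 = (-1/(-8 + (-5 - 1)) + 0)**2 = (-1/(-8 - 6) + 0)**2 = (-1/(-14) + 0)**2 = (-1*(-1/14) + 0)**2 = (1/14 + 0)**2 = (1/14)**2 = 1/196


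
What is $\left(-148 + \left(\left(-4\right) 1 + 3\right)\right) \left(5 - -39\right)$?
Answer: $-6556$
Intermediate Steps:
$\left(-148 + \left(\left(-4\right) 1 + 3\right)\right) \left(5 - -39\right) = \left(-148 + \left(-4 + 3\right)\right) \left(5 + 39\right) = \left(-148 - 1\right) 44 = \left(-149\right) 44 = -6556$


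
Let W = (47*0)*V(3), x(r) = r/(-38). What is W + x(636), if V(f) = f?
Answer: -318/19 ≈ -16.737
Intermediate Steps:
x(r) = -r/38 (x(r) = r*(-1/38) = -r/38)
W = 0 (W = (47*0)*3 = 0*3 = 0)
W + x(636) = 0 - 1/38*636 = 0 - 318/19 = -318/19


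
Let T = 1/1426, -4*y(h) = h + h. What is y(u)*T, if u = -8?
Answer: 2/713 ≈ 0.0028051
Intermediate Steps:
y(h) = -h/2 (y(h) = -(h + h)/4 = -h/2)
T = 1/1426 ≈ 0.00070126
y(u)*T = -1/2*(-8)*(1/1426) = 4*(1/1426) = 2/713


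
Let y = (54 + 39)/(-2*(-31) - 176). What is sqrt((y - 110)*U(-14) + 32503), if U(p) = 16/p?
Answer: sqrt(577185819)/133 ≈ 180.64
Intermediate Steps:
y = -31/38 (y = 93/(62 - 176) = 93/(-114) = 93*(-1/114) = -31/38 ≈ -0.81579)
sqrt((y - 110)*U(-14) + 32503) = sqrt((-31/38 - 110)*(16/(-14)) + 32503) = sqrt(-33688*(-1)/(19*14) + 32503) = sqrt(-4211/38*(-8/7) + 32503) = sqrt(16844/133 + 32503) = sqrt(4339743/133) = sqrt(577185819)/133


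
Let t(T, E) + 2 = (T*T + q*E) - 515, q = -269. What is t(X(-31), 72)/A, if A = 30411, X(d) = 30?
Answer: -18985/30411 ≈ -0.62428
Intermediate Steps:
t(T, E) = -517 + T² - 269*E (t(T, E) = -2 + ((T*T - 269*E) - 515) = -2 + ((T² - 269*E) - 515) = -2 + (-515 + T² - 269*E) = -517 + T² - 269*E)
t(X(-31), 72)/A = (-517 + 30² - 269*72)/30411 = (-517 + 900 - 19368)*(1/30411) = -18985*1/30411 = -18985/30411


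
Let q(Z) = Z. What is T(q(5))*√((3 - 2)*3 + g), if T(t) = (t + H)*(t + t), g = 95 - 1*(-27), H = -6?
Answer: -50*√5 ≈ -111.80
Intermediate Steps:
g = 122 (g = 95 + 27 = 122)
T(t) = 2*t*(-6 + t) (T(t) = (t - 6)*(t + t) = (-6 + t)*(2*t) = 2*t*(-6 + t))
T(q(5))*√((3 - 2)*3 + g) = (2*5*(-6 + 5))*√((3 - 2)*3 + 122) = (2*5*(-1))*√(1*3 + 122) = -10*√(3 + 122) = -50*√5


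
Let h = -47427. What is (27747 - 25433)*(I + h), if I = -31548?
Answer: -182748150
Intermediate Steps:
(27747 - 25433)*(I + h) = (27747 - 25433)*(-31548 - 47427) = 2314*(-78975) = -182748150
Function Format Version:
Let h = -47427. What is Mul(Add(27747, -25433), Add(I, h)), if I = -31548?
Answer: -182748150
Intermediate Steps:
Mul(Add(27747, -25433), Add(I, h)) = Mul(Add(27747, -25433), Add(-31548, -47427)) = Mul(2314, -78975) = -182748150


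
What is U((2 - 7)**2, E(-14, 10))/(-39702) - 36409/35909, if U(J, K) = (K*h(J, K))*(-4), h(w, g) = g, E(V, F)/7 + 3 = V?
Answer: 294259639/712829559 ≈ 0.41281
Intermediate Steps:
E(V, F) = -21 + 7*V
U(J, K) = -4*K**2 (U(J, K) = (K*K)*(-4) = K**2*(-4) = -4*K**2)
U((2 - 7)**2, E(-14, 10))/(-39702) - 36409/35909 = -4*(-21 + 7*(-14))**2/(-39702) - 36409/35909 = -4*(-21 - 98)**2*(-1/39702) - 36409*1/35909 = -4*(-119)**2*(-1/39702) - 36409/35909 = -4*14161*(-1/39702) - 36409/35909 = -56644*(-1/39702) - 36409/35909 = 28322/19851 - 36409/35909 = 294259639/712829559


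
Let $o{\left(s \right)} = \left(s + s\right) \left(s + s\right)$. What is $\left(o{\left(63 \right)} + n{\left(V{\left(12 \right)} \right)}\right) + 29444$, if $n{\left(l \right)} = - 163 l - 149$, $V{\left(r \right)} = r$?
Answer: $43215$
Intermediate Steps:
$o{\left(s \right)} = 4 s^{2}$ ($o{\left(s \right)} = 2 s 2 s = 4 s^{2}$)
$n{\left(l \right)} = -149 - 163 l$
$\left(o{\left(63 \right)} + n{\left(V{\left(12 \right)} \right)}\right) + 29444 = \left(4 \cdot 63^{2} - 2105\right) + 29444 = \left(4 \cdot 3969 - 2105\right) + 29444 = \left(15876 - 2105\right) + 29444 = 13771 + 29444 = 43215$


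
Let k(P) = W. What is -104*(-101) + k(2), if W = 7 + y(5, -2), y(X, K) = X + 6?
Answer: 10522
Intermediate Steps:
y(X, K) = 6 + X
W = 18 (W = 7 + (6 + 5) = 7 + 11 = 18)
k(P) = 18
-104*(-101) + k(2) = -104*(-101) + 18 = 10504 + 18 = 10522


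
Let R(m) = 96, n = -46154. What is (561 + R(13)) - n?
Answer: 46811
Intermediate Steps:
(561 + R(13)) - n = (561 + 96) - 1*(-46154) = 657 + 46154 = 46811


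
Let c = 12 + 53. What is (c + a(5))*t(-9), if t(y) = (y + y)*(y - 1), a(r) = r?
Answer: 12600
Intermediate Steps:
c = 65
t(y) = 2*y*(-1 + y) (t(y) = (2*y)*(-1 + y) = 2*y*(-1 + y))
(c + a(5))*t(-9) = (65 + 5)*(2*(-9)*(-1 - 9)) = 70*(2*(-9)*(-10)) = 70*180 = 12600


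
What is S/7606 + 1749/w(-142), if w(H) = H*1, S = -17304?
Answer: -7880031/540026 ≈ -14.592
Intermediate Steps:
w(H) = H
S/7606 + 1749/w(-142) = -17304/7606 + 1749/(-142) = -17304*1/7606 + 1749*(-1/142) = -8652/3803 - 1749/142 = -7880031/540026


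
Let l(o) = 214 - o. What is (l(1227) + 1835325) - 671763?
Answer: 1162549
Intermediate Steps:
(l(1227) + 1835325) - 671763 = ((214 - 1*1227) + 1835325) - 671763 = ((214 - 1227) + 1835325) - 671763 = (-1013 + 1835325) - 671763 = 1834312 - 671763 = 1162549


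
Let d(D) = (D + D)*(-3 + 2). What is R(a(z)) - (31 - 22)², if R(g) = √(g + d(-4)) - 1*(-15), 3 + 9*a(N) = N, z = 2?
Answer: -66 + √71/3 ≈ -63.191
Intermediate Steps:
a(N) = -⅓ + N/9
d(D) = -2*D (d(D) = (2*D)*(-1) = -2*D)
R(g) = 15 + √(8 + g) (R(g) = √(g - 2*(-4)) - 1*(-15) = √(g + 8) + 15 = √(8 + g) + 15 = 15 + √(8 + g))
R(a(z)) - (31 - 22)² = (15 + √(8 + (-⅓ + (⅑)*2))) - (31 - 22)² = (15 + √(8 + (-⅓ + 2/9))) - 1*9² = (15 + √(8 - ⅑)) - 1*81 = (15 + √(71/9)) - 81 = (15 + √71/3) - 81 = -66 + √71/3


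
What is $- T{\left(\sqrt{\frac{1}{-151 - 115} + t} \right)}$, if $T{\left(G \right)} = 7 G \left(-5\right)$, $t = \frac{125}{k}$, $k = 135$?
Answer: $\frac{5 \sqrt{5285154}}{342} \approx 33.61$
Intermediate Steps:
$t = \frac{25}{27}$ ($t = \frac{125}{135} = 125 \cdot \frac{1}{135} = \frac{25}{27} \approx 0.92593$)
$T{\left(G \right)} = - 35 G$
$- T{\left(\sqrt{\frac{1}{-151 - 115} + t} \right)} = - \left(-35\right) \sqrt{\frac{1}{-151 - 115} + \frac{25}{27}} = - \left(-35\right) \sqrt{\frac{1}{-266} + \frac{25}{27}} = - \left(-35\right) \sqrt{- \frac{1}{266} + \frac{25}{27}} = - \left(-35\right) \sqrt{\frac{6623}{7182}} = - \left(-35\right) \frac{\sqrt{5285154}}{2394} = - \frac{\left(-5\right) \sqrt{5285154}}{342} = \frac{5 \sqrt{5285154}}{342}$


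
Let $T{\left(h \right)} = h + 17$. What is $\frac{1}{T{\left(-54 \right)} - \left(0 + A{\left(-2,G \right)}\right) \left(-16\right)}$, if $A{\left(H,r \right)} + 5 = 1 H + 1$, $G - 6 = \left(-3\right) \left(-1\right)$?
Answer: $- \frac{1}{133} \approx -0.0075188$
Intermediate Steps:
$G = 9$ ($G = 6 - -3 = 6 + 3 = 9$)
$A{\left(H,r \right)} = -4 + H$ ($A{\left(H,r \right)} = -5 + \left(1 H + 1\right) = -5 + \left(H + 1\right) = -5 + \left(1 + H\right) = -4 + H$)
$T{\left(h \right)} = 17 + h$
$\frac{1}{T{\left(-54 \right)} - \left(0 + A{\left(-2,G \right)}\right) \left(-16\right)} = \frac{1}{\left(17 - 54\right) - \left(0 - 6\right) \left(-16\right)} = \frac{1}{-37 - \left(0 - 6\right) \left(-16\right)} = \frac{1}{-37 - \left(-6\right) \left(-16\right)} = \frac{1}{-37 - 96} = \frac{1}{-133} = - \frac{1}{133}$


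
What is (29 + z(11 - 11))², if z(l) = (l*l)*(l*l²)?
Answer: 841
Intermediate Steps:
z(l) = l⁵ (z(l) = l²*l³ = l⁵)
(29 + z(11 - 11))² = (29 + (11 - 11)⁵)² = (29 + 0⁵)² = (29 + 0)² = 29² = 841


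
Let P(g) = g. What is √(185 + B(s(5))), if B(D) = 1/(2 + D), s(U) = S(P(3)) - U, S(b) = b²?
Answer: √6666/6 ≈ 13.608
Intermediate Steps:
s(U) = 9 - U (s(U) = 3² - U = 9 - U)
√(185 + B(s(5))) = √(185 + 1/(2 + (9 - 1*5))) = √(185 + 1/(2 + (9 - 5))) = √(185 + 1/(2 + 4)) = √(185 + 1/6) = √(185 + ⅙) = √(1111/6) = √6666/6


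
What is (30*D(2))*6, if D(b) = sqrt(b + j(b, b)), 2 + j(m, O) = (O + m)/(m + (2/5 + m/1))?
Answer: 180*sqrt(110)/11 ≈ 171.62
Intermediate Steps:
j(m, O) = -2 + (O + m)/(2/5 + 2*m) (j(m, O) = -2 + (O + m)/(m + (2/5 + m/1)) = -2 + (O + m)/(m + (2*(1/5) + m*1)) = -2 + (O + m)/(m + (2/5 + m)) = -2 + (O + m)/(2/5 + 2*m))
D(b) = sqrt(b + (-4 - 10*b)/(2*(1 + 5*b))) (D(b) = sqrt(b + (-4 - 15*b + 5*b)/(2*(1 + 5*b))) = sqrt(b + (-4 - 10*b)/(2*(1 + 5*b))))
(30*D(2))*6 = (30*sqrt((-2 - 4*2 + 5*2**2)/(1 + 5*2)))*6 = (30*sqrt((-2 - 8 + 5*4)/(1 + 10)))*6 = (30*sqrt((-2 - 8 + 20)/11))*6 = (30*sqrt((1/11)*10))*6 = (30*sqrt(10/11))*6 = (30*(sqrt(110)/11))*6 = (30*sqrt(110)/11)*6 = 180*sqrt(110)/11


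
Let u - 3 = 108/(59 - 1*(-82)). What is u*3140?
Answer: 555780/47 ≈ 11825.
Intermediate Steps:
u = 177/47 (u = 3 + 108/(59 - 1*(-82)) = 3 + 108/(59 + 82) = 3 + 108/141 = 3 + 108*(1/141) = 3 + 36/47 = 177/47 ≈ 3.7660)
u*3140 = (177/47)*3140 = 555780/47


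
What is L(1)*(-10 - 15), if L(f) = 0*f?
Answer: 0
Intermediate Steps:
L(f) = 0
L(1)*(-10 - 15) = 0*(-10 - 15) = 0*(-25) = 0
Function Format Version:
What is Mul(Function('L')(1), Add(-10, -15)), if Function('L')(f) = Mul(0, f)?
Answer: 0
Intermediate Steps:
Function('L')(f) = 0
Mul(Function('L')(1), Add(-10, -15)) = Mul(0, Add(-10, -15)) = Mul(0, -25) = 0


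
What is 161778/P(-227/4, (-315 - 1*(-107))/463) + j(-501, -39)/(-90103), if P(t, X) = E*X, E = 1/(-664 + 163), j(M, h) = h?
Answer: 130048121146929/720824 ≈ 1.8042e+8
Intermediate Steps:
E = -1/501 (E = 1/(-501) = -1/501 ≈ -0.0019960)
P(t, X) = -X/501
161778/P(-227/4, (-315 - 1*(-107))/463) + j(-501, -39)/(-90103) = 161778/((-(-315 - 1*(-107))/(501*463))) - 39/(-90103) = 161778/((-(-315 + 107)/(501*463))) - 39*(-1/90103) = 161778/((-(-208)/(501*463))) + 3/6931 = 161778/((-1/501*(-208/463))) + 3/6931 = 161778/(208/231963) + 3/6931 = 161778*(231963/208) + 3/6931 = 18763255107/104 + 3/6931 = 130048121146929/720824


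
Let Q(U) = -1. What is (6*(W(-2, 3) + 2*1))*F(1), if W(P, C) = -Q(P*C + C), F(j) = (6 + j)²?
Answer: 882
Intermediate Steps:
W(P, C) = 1 (W(P, C) = -1*(-1) = 1)
(6*(W(-2, 3) + 2*1))*F(1) = (6*(1 + 2*1))*(6 + 1)² = (6*(1 + 2))*7² = (6*3)*49 = 18*49 = 882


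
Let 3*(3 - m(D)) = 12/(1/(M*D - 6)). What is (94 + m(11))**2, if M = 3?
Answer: 121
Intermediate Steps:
m(D) = 27 - 12*D (m(D) = 3 - 4/(1/(3*D - 6)) = 3 - 4/(1/(-6 + 3*D)) = 3 - 4*(-6 + 3*D) = 3 - (-72 + 36*D)/3 = 3 + (24 - 12*D) = 27 - 12*D)
(94 + m(11))**2 = (94 + (27 - 12*11))**2 = (94 + (27 - 132))**2 = (94 - 105)**2 = (-11)**2 = 121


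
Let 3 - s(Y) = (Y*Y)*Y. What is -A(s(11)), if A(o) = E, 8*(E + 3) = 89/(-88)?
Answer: 2201/704 ≈ 3.1264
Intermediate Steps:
E = -2201/704 (E = -3 + (89/(-88))/8 = -3 + (89*(-1/88))/8 = -3 + (⅛)*(-89/88) = -3 - 89/704 = -2201/704 ≈ -3.1264)
s(Y) = 3 - Y³ (s(Y) = 3 - Y*Y*Y = 3 - Y²*Y = 3 - Y³)
A(o) = -2201/704
-A(s(11)) = -1*(-2201/704) = 2201/704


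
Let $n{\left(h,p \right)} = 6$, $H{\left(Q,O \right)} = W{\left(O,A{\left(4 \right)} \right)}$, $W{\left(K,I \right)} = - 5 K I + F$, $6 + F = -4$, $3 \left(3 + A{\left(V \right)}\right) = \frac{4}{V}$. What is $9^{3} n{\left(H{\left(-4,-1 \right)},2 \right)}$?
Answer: $4374$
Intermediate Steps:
$A{\left(V \right)} = -3 + \frac{4}{3 V}$ ($A{\left(V \right)} = -3 + \frac{4 \frac{1}{V}}{3} = -3 + \frac{4}{3 V}$)
$F = -10$ ($F = -6 - 4 = -10$)
$W{\left(K,I \right)} = -10 - 5 I K$ ($W{\left(K,I \right)} = - 5 K I - 10 = - 5 I K - 10 = -10 - 5 I K$)
$H{\left(Q,O \right)} = -10 + \frac{40 O}{3}$ ($H{\left(Q,O \right)} = -10 - 5 \left(-3 + \frac{4}{3 \cdot 4}\right) O = -10 - 5 \left(-3 + \frac{4}{3} \cdot \frac{1}{4}\right) O = -10 - 5 \left(-3 + \frac{1}{3}\right) O = -10 - - \frac{40 O}{3} = -10 + \frac{40 O}{3}$)
$9^{3} n{\left(H{\left(-4,-1 \right)},2 \right)} = 9^{3} \cdot 6 = 729 \cdot 6 = 4374$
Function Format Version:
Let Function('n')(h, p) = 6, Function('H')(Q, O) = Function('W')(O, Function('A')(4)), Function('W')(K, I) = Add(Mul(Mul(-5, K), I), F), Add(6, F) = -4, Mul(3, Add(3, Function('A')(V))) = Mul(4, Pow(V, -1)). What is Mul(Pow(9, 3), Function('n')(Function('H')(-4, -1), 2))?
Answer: 4374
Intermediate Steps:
Function('A')(V) = Add(-3, Mul(Rational(4, 3), Pow(V, -1))) (Function('A')(V) = Add(-3, Mul(Rational(1, 3), Mul(4, Pow(V, -1)))) = Add(-3, Mul(Rational(4, 3), Pow(V, -1))))
F = -10 (F = Add(-6, -4) = -10)
Function('W')(K, I) = Add(-10, Mul(-5, I, K)) (Function('W')(K, I) = Add(Mul(Mul(-5, K), I), -10) = Add(Mul(-5, I, K), -10) = Add(-10, Mul(-5, I, K)))
Function('H')(Q, O) = Add(-10, Mul(Rational(40, 3), O)) (Function('H')(Q, O) = Add(-10, Mul(-5, Add(-3, Mul(Rational(4, 3), Pow(4, -1))), O)) = Add(-10, Mul(-5, Add(-3, Mul(Rational(4, 3), Rational(1, 4))), O)) = Add(-10, Mul(-5, Add(-3, Rational(1, 3)), O)) = Add(-10, Mul(-5, Rational(-8, 3), O)) = Add(-10, Mul(Rational(40, 3), O)))
Mul(Pow(9, 3), Function('n')(Function('H')(-4, -1), 2)) = Mul(Pow(9, 3), 6) = Mul(729, 6) = 4374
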